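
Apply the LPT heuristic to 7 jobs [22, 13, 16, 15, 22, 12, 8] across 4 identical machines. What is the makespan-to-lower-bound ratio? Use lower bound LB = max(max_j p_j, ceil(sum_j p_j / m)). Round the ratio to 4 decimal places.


LPT order: [22, 22, 16, 15, 13, 12, 8]
Machine loads after assignment: [30, 22, 28, 28]
LPT makespan = 30
Lower bound = max(max_job, ceil(total/4)) = max(22, 27) = 27
Ratio = 30 / 27 = 1.1111

1.1111


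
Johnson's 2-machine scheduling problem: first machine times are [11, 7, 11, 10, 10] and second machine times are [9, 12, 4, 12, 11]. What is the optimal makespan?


Apply Johnson's rule:
  Group 1 (a <= b): [(2, 7, 12), (4, 10, 12), (5, 10, 11)]
  Group 2 (a > b): [(1, 11, 9), (3, 11, 4)]
Optimal job order: [2, 4, 5, 1, 3]
Schedule:
  Job 2: M1 done at 7, M2 done at 19
  Job 4: M1 done at 17, M2 done at 31
  Job 5: M1 done at 27, M2 done at 42
  Job 1: M1 done at 38, M2 done at 51
  Job 3: M1 done at 49, M2 done at 55
Makespan = 55

55


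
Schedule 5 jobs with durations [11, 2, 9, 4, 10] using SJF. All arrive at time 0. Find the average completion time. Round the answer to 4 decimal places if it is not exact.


SJF order (ascending): [2, 4, 9, 10, 11]
Completion times:
  Job 1: burst=2, C=2
  Job 2: burst=4, C=6
  Job 3: burst=9, C=15
  Job 4: burst=10, C=25
  Job 5: burst=11, C=36
Average completion = 84/5 = 16.8

16.8


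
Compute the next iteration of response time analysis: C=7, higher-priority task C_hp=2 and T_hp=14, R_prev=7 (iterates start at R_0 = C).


R_next = C + ceil(R_prev / T_hp) * C_hp
ceil(7 / 14) = ceil(0.5) = 1
Interference = 1 * 2 = 2
R_next = 7 + 2 = 9

9


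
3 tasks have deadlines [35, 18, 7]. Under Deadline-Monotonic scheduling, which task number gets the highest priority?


Sort tasks by relative deadline (ascending):
  Task 3: deadline = 7
  Task 2: deadline = 18
  Task 1: deadline = 35
Priority order (highest first): [3, 2, 1]
Highest priority task = 3

3


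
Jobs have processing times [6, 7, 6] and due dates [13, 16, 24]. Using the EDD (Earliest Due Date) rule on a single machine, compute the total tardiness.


Sort by due date (EDD order): [(6, 13), (7, 16), (6, 24)]
Compute completion times and tardiness:
  Job 1: p=6, d=13, C=6, tardiness=max(0,6-13)=0
  Job 2: p=7, d=16, C=13, tardiness=max(0,13-16)=0
  Job 3: p=6, d=24, C=19, tardiness=max(0,19-24)=0
Total tardiness = 0

0


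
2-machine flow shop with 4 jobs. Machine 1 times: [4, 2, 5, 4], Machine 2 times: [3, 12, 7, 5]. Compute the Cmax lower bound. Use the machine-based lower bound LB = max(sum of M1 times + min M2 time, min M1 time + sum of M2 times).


LB1 = sum(M1 times) + min(M2 times) = 15 + 3 = 18
LB2 = min(M1 times) + sum(M2 times) = 2 + 27 = 29
Lower bound = max(LB1, LB2) = max(18, 29) = 29

29


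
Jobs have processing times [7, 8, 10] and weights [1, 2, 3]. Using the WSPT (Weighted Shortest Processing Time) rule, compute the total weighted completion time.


Compute p/w ratios and sort ascending (WSPT): [(10, 3), (8, 2), (7, 1)]
Compute weighted completion times:
  Job (p=10,w=3): C=10, w*C=3*10=30
  Job (p=8,w=2): C=18, w*C=2*18=36
  Job (p=7,w=1): C=25, w*C=1*25=25
Total weighted completion time = 91

91


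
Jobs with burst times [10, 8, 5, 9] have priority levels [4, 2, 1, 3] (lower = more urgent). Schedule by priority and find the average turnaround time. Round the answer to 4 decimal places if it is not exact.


Sort by priority (ascending = highest first):
Order: [(1, 5), (2, 8), (3, 9), (4, 10)]
Completion times:
  Priority 1, burst=5, C=5
  Priority 2, burst=8, C=13
  Priority 3, burst=9, C=22
  Priority 4, burst=10, C=32
Average turnaround = 72/4 = 18.0

18.0


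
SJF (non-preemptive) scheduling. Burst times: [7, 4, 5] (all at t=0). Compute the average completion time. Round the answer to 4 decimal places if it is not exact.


SJF order (ascending): [4, 5, 7]
Completion times:
  Job 1: burst=4, C=4
  Job 2: burst=5, C=9
  Job 3: burst=7, C=16
Average completion = 29/3 = 9.6667

9.6667


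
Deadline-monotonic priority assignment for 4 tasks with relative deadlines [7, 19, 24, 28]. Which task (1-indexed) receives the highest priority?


Sort tasks by relative deadline (ascending):
  Task 1: deadline = 7
  Task 2: deadline = 19
  Task 3: deadline = 24
  Task 4: deadline = 28
Priority order (highest first): [1, 2, 3, 4]
Highest priority task = 1

1


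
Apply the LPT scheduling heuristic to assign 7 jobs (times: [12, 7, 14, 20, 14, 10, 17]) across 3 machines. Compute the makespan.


Sort jobs in decreasing order (LPT): [20, 17, 14, 14, 12, 10, 7]
Assign each job to the least loaded machine:
  Machine 1: jobs [20, 10], load = 30
  Machine 2: jobs [17, 12], load = 29
  Machine 3: jobs [14, 14, 7], load = 35
Makespan = max load = 35

35


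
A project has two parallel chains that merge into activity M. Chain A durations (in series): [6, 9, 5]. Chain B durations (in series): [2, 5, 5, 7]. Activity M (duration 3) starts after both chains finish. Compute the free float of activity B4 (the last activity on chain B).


ES(B4) = sum of predecessors on chain B = 12
EF(B4) = ES + duration = 12 + 7 = 19
Successor of B4 is M. ES(M) = max(sum(A), sum(B)) = max(20, 19) = 20
Free float = ES(successor) - EF(current) = 20 - 19 = 1

1


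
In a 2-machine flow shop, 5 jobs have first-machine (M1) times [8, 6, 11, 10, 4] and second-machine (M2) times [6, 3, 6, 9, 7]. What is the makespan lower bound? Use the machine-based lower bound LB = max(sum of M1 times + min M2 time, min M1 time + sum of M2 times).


LB1 = sum(M1 times) + min(M2 times) = 39 + 3 = 42
LB2 = min(M1 times) + sum(M2 times) = 4 + 31 = 35
Lower bound = max(LB1, LB2) = max(42, 35) = 42

42


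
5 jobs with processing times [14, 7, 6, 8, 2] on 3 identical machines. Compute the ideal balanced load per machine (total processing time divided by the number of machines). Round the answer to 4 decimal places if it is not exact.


Total processing time = 14 + 7 + 6 + 8 + 2 = 37
Number of machines = 3
Ideal balanced load = 37 / 3 = 12.3333

12.3333


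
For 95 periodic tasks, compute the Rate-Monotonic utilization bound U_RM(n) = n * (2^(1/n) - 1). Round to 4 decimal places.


Compute 2^(1/95) = 1.0073229689
Subtract 1: 1.0073229689 - 1 = 0.0073229689
Multiply by n: 95 * 0.0073229689 = 0.6956820455
Round to 4 dp: 0.6957

0.6957


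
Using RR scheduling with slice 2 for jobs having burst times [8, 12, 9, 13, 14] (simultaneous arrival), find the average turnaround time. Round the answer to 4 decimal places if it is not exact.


Time quantum = 2
Execution trace:
  J1 runs 2 units, time = 2
  J2 runs 2 units, time = 4
  J3 runs 2 units, time = 6
  J4 runs 2 units, time = 8
  J5 runs 2 units, time = 10
  J1 runs 2 units, time = 12
  J2 runs 2 units, time = 14
  J3 runs 2 units, time = 16
  J4 runs 2 units, time = 18
  J5 runs 2 units, time = 20
  J1 runs 2 units, time = 22
  J2 runs 2 units, time = 24
  J3 runs 2 units, time = 26
  J4 runs 2 units, time = 28
  J5 runs 2 units, time = 30
  J1 runs 2 units, time = 32
  J2 runs 2 units, time = 34
  J3 runs 2 units, time = 36
  J4 runs 2 units, time = 38
  J5 runs 2 units, time = 40
  J2 runs 2 units, time = 42
  J3 runs 1 units, time = 43
  J4 runs 2 units, time = 45
  J5 runs 2 units, time = 47
  J2 runs 2 units, time = 49
  J4 runs 2 units, time = 51
  J5 runs 2 units, time = 53
  J4 runs 1 units, time = 54
  J5 runs 2 units, time = 56
Finish times: [32, 49, 43, 54, 56]
Average turnaround = 234/5 = 46.8

46.8


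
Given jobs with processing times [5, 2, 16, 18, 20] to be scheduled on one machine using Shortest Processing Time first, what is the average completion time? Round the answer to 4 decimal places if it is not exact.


Sort jobs by processing time (SPT order): [2, 5, 16, 18, 20]
Compute completion times sequentially:
  Job 1: processing = 2, completes at 2
  Job 2: processing = 5, completes at 7
  Job 3: processing = 16, completes at 23
  Job 4: processing = 18, completes at 41
  Job 5: processing = 20, completes at 61
Sum of completion times = 134
Average completion time = 134/5 = 26.8

26.8


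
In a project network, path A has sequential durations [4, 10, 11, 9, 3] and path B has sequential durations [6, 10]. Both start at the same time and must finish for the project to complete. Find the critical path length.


Path A total = 4 + 10 + 11 + 9 + 3 = 37
Path B total = 6 + 10 = 16
Critical path = longest path = max(37, 16) = 37

37


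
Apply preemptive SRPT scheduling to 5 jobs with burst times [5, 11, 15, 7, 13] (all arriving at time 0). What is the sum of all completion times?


Since all jobs arrive at t=0, SRPT equals SPT ordering.
SPT order: [5, 7, 11, 13, 15]
Completion times:
  Job 1: p=5, C=5
  Job 2: p=7, C=12
  Job 3: p=11, C=23
  Job 4: p=13, C=36
  Job 5: p=15, C=51
Total completion time = 5 + 12 + 23 + 36 + 51 = 127

127


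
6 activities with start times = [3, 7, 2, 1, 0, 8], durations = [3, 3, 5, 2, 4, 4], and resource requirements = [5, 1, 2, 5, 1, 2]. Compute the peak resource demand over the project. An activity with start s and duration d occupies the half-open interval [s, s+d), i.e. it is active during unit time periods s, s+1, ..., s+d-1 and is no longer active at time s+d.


Each activity i is active on [start_i, start_i + duration_i).
Compute total resource usage per time slot:
  t=0: active resources = [1], total = 1
  t=1: active resources = [5, 1], total = 6
  t=2: active resources = [2, 5, 1], total = 8
  t=3: active resources = [5, 2, 1], total = 8
  t=4: active resources = [5, 2], total = 7
  t=5: active resources = [5, 2], total = 7
  t=6: active resources = [2], total = 2
  t=7: active resources = [1], total = 1
  t=8: active resources = [1, 2], total = 3
  t=9: active resources = [1, 2], total = 3
  t=10: active resources = [2], total = 2
  t=11: active resources = [2], total = 2
Peak resource demand = 8

8


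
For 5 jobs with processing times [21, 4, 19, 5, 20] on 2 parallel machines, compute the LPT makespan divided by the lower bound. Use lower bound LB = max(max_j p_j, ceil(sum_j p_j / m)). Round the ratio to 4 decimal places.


LPT order: [21, 20, 19, 5, 4]
Machine loads after assignment: [30, 39]
LPT makespan = 39
Lower bound = max(max_job, ceil(total/2)) = max(21, 35) = 35
Ratio = 39 / 35 = 1.1143

1.1143


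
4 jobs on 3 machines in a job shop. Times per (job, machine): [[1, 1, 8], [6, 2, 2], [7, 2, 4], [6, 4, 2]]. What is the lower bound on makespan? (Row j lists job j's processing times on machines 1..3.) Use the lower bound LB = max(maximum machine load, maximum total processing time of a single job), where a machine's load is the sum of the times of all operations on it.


Machine loads:
  Machine 1: 1 + 6 + 7 + 6 = 20
  Machine 2: 1 + 2 + 2 + 4 = 9
  Machine 3: 8 + 2 + 4 + 2 = 16
Max machine load = 20
Job totals:
  Job 1: 10
  Job 2: 10
  Job 3: 13
  Job 4: 12
Max job total = 13
Lower bound = max(20, 13) = 20

20


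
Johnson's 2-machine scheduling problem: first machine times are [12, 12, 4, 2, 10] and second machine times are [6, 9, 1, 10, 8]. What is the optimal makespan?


Apply Johnson's rule:
  Group 1 (a <= b): [(4, 2, 10)]
  Group 2 (a > b): [(2, 12, 9), (5, 10, 8), (1, 12, 6), (3, 4, 1)]
Optimal job order: [4, 2, 5, 1, 3]
Schedule:
  Job 4: M1 done at 2, M2 done at 12
  Job 2: M1 done at 14, M2 done at 23
  Job 5: M1 done at 24, M2 done at 32
  Job 1: M1 done at 36, M2 done at 42
  Job 3: M1 done at 40, M2 done at 43
Makespan = 43

43


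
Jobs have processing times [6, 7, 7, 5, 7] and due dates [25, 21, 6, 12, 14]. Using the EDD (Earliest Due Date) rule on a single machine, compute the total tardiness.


Sort by due date (EDD order): [(7, 6), (5, 12), (7, 14), (7, 21), (6, 25)]
Compute completion times and tardiness:
  Job 1: p=7, d=6, C=7, tardiness=max(0,7-6)=1
  Job 2: p=5, d=12, C=12, tardiness=max(0,12-12)=0
  Job 3: p=7, d=14, C=19, tardiness=max(0,19-14)=5
  Job 4: p=7, d=21, C=26, tardiness=max(0,26-21)=5
  Job 5: p=6, d=25, C=32, tardiness=max(0,32-25)=7
Total tardiness = 18

18


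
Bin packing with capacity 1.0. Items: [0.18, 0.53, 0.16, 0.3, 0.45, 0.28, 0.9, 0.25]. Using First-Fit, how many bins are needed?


Place items sequentially using First-Fit:
  Item 0.18 -> new Bin 1
  Item 0.53 -> Bin 1 (now 0.71)
  Item 0.16 -> Bin 1 (now 0.87)
  Item 0.3 -> new Bin 2
  Item 0.45 -> Bin 2 (now 0.75)
  Item 0.28 -> new Bin 3
  Item 0.9 -> new Bin 4
  Item 0.25 -> Bin 2 (now 1.0)
Total bins used = 4

4


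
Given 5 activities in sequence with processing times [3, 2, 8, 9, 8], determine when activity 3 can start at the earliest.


Activity 3 starts after activities 1 through 2 complete.
Predecessor durations: [3, 2]
ES = 3 + 2 = 5

5


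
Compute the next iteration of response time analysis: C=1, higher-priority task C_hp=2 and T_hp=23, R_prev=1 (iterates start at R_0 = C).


R_next = C + ceil(R_prev / T_hp) * C_hp
ceil(1 / 23) = ceil(0.0435) = 1
Interference = 1 * 2 = 2
R_next = 1 + 2 = 3

3


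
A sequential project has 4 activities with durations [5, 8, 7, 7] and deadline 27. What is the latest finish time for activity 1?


LF(activity 1) = deadline - sum of successor durations
Successors: activities 2 through 4 with durations [8, 7, 7]
Sum of successor durations = 22
LF = 27 - 22 = 5

5


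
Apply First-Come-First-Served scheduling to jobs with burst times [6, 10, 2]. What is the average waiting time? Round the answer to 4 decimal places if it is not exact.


FCFS order (as given): [6, 10, 2]
Waiting times:
  Job 1: wait = 0
  Job 2: wait = 6
  Job 3: wait = 16
Sum of waiting times = 22
Average waiting time = 22/3 = 7.3333

7.3333


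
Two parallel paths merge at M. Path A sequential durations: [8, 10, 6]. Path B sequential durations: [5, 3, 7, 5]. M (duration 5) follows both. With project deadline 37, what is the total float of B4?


Forward pass: ES(B4) = sum of predecessors on chain B = 15
EF = ES + duration = 15 + 5 = 20
Backward pass: LF(M) = deadline = 37; LS(M) = 37 - 5 = 32
LF(B4) = LS(M) - sum(successors on chain B) = 32 - 0 = 32
LS = LF - duration = 32 - 5 = 27
Total float = LS - ES = 27 - 15 = 12

12


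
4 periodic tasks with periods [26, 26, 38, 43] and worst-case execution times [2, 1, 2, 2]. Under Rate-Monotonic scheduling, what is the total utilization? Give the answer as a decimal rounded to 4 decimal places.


Compute individual utilizations (exact fractions):
  Task 1: C/T = 2/26 = 1/13 (approx. 0.0769)
  Task 2: C/T = 1/26 (approx. 0.0385)
  Task 3: C/T = 2/38 = 1/19 (approx. 0.0526)
  Task 4: C/T = 2/43 (approx. 0.0465)
Total utilization U = 1/13 + 1/26 + 1/19 + 2/43 = 4557/21242
Rounded to 4 decimal places: U = 0.2145
RM (Liu & Layland) bound for 4 tasks = 0.756828; compare with U = 4557/21242 (approx. 0.214528)
U <= bound, so schedulable by RM sufficient condition.

0.2145


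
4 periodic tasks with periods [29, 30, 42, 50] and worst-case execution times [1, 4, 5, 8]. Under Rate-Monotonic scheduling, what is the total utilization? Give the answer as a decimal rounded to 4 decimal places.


Compute individual utilizations (exact fractions):
  Task 1: C/T = 1/29 (approx. 0.0345)
  Task 2: C/T = 4/30 = 2/15 (approx. 0.1333)
  Task 3: C/T = 5/42 (approx. 0.119)
  Task 4: C/T = 8/50 = 4/25 (approx. 0.16)
Total utilization U = 1/29 + 2/15 + 5/42 + 4/25 = 13607/30450
Rounded to 4 decimal places: U = 0.4469
RM (Liu & Layland) bound for 4 tasks = 0.756828; compare with U = 13607/30450 (approx. 0.446864)
U <= bound, so schedulable by RM sufficient condition.

0.4469


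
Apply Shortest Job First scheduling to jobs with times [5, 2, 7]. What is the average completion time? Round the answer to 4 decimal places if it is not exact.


SJF order (ascending): [2, 5, 7]
Completion times:
  Job 1: burst=2, C=2
  Job 2: burst=5, C=7
  Job 3: burst=7, C=14
Average completion = 23/3 = 7.6667

7.6667


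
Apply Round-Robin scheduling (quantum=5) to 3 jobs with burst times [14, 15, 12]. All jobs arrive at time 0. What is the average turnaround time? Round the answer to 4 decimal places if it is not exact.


Time quantum = 5
Execution trace:
  J1 runs 5 units, time = 5
  J2 runs 5 units, time = 10
  J3 runs 5 units, time = 15
  J1 runs 5 units, time = 20
  J2 runs 5 units, time = 25
  J3 runs 5 units, time = 30
  J1 runs 4 units, time = 34
  J2 runs 5 units, time = 39
  J3 runs 2 units, time = 41
Finish times: [34, 39, 41]
Average turnaround = 114/3 = 38.0

38.0


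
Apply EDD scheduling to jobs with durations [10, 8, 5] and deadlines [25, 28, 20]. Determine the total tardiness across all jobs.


Sort by due date (EDD order): [(5, 20), (10, 25), (8, 28)]
Compute completion times and tardiness:
  Job 1: p=5, d=20, C=5, tardiness=max(0,5-20)=0
  Job 2: p=10, d=25, C=15, tardiness=max(0,15-25)=0
  Job 3: p=8, d=28, C=23, tardiness=max(0,23-28)=0
Total tardiness = 0

0


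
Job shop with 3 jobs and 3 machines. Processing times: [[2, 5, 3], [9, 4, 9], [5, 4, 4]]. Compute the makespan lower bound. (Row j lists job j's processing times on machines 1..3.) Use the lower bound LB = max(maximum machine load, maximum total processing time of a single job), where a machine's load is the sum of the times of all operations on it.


Machine loads:
  Machine 1: 2 + 9 + 5 = 16
  Machine 2: 5 + 4 + 4 = 13
  Machine 3: 3 + 9 + 4 = 16
Max machine load = 16
Job totals:
  Job 1: 10
  Job 2: 22
  Job 3: 13
Max job total = 22
Lower bound = max(16, 22) = 22

22


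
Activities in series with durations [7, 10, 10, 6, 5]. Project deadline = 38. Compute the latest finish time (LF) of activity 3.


LF(activity 3) = deadline - sum of successor durations
Successors: activities 4 through 5 with durations [6, 5]
Sum of successor durations = 11
LF = 38 - 11 = 27

27


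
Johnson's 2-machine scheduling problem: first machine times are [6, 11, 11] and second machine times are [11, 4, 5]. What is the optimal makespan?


Apply Johnson's rule:
  Group 1 (a <= b): [(1, 6, 11)]
  Group 2 (a > b): [(3, 11, 5), (2, 11, 4)]
Optimal job order: [1, 3, 2]
Schedule:
  Job 1: M1 done at 6, M2 done at 17
  Job 3: M1 done at 17, M2 done at 22
  Job 2: M1 done at 28, M2 done at 32
Makespan = 32

32


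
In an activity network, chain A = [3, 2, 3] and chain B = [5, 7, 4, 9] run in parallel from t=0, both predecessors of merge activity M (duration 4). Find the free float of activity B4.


ES(B4) = sum of predecessors on chain B = 16
EF(B4) = ES + duration = 16 + 9 = 25
Successor of B4 is M. ES(M) = max(sum(A), sum(B)) = max(8, 25) = 25
Free float = ES(successor) - EF(current) = 25 - 25 = 0

0


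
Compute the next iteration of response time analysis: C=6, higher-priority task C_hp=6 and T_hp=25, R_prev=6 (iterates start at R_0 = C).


R_next = C + ceil(R_prev / T_hp) * C_hp
ceil(6 / 25) = ceil(0.24) = 1
Interference = 1 * 6 = 6
R_next = 6 + 6 = 12

12


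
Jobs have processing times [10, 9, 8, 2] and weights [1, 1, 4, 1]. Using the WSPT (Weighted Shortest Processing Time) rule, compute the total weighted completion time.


Compute p/w ratios and sort ascending (WSPT): [(8, 4), (2, 1), (9, 1), (10, 1)]
Compute weighted completion times:
  Job (p=8,w=4): C=8, w*C=4*8=32
  Job (p=2,w=1): C=10, w*C=1*10=10
  Job (p=9,w=1): C=19, w*C=1*19=19
  Job (p=10,w=1): C=29, w*C=1*29=29
Total weighted completion time = 90

90


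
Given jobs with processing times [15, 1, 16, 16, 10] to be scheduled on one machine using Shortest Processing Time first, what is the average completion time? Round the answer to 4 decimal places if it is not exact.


Sort jobs by processing time (SPT order): [1, 10, 15, 16, 16]
Compute completion times sequentially:
  Job 1: processing = 1, completes at 1
  Job 2: processing = 10, completes at 11
  Job 3: processing = 15, completes at 26
  Job 4: processing = 16, completes at 42
  Job 5: processing = 16, completes at 58
Sum of completion times = 138
Average completion time = 138/5 = 27.6

27.6


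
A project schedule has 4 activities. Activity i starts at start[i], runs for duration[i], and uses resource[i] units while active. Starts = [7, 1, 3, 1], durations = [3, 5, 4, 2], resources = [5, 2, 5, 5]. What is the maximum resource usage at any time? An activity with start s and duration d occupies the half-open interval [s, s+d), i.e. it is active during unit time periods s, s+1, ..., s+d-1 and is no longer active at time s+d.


Each activity i is active on [start_i, start_i + duration_i).
Compute total resource usage per time slot:
  t=0: active resources = [], total = 0
  t=1: active resources = [2, 5], total = 7
  t=2: active resources = [2, 5], total = 7
  t=3: active resources = [2, 5], total = 7
  t=4: active resources = [2, 5], total = 7
  t=5: active resources = [2, 5], total = 7
  t=6: active resources = [5], total = 5
  t=7: active resources = [5], total = 5
  t=8: active resources = [5], total = 5
  t=9: active resources = [5], total = 5
Peak resource demand = 7

7


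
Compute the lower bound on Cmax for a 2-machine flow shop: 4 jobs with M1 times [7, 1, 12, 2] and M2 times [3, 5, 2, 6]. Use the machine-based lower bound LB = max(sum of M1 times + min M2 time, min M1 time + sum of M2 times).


LB1 = sum(M1 times) + min(M2 times) = 22 + 2 = 24
LB2 = min(M1 times) + sum(M2 times) = 1 + 16 = 17
Lower bound = max(LB1, LB2) = max(24, 17) = 24

24


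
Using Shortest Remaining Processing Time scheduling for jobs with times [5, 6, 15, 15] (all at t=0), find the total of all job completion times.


Since all jobs arrive at t=0, SRPT equals SPT ordering.
SPT order: [5, 6, 15, 15]
Completion times:
  Job 1: p=5, C=5
  Job 2: p=6, C=11
  Job 3: p=15, C=26
  Job 4: p=15, C=41
Total completion time = 5 + 11 + 26 + 41 = 83

83


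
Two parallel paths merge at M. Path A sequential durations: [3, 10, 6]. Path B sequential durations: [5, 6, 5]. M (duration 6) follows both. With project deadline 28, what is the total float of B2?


Forward pass: ES(B2) = sum of predecessors on chain B = 5
EF = ES + duration = 5 + 6 = 11
Backward pass: LF(M) = deadline = 28; LS(M) = 28 - 6 = 22
LF(B2) = LS(M) - sum(successors on chain B) = 22 - 5 = 17
LS = LF - duration = 17 - 6 = 11
Total float = LS - ES = 11 - 5 = 6

6


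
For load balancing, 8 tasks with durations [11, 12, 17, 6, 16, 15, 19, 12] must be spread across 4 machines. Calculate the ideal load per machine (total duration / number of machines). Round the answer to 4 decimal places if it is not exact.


Total processing time = 11 + 12 + 17 + 6 + 16 + 15 + 19 + 12 = 108
Number of machines = 4
Ideal balanced load = 108 / 4 = 27.0

27.0


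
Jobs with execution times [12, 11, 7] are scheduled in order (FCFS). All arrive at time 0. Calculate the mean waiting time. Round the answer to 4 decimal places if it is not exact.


FCFS order (as given): [12, 11, 7]
Waiting times:
  Job 1: wait = 0
  Job 2: wait = 12
  Job 3: wait = 23
Sum of waiting times = 35
Average waiting time = 35/3 = 11.6667

11.6667


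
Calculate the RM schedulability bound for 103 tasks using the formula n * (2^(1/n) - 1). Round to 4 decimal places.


Compute 2^(1/103) = 1.0067522788
Subtract 1: 1.0067522788 - 1 = 0.0067522788
Multiply by n: 103 * 0.0067522788 = 0.6954847164
Round to 4 dp: 0.6955

0.6955


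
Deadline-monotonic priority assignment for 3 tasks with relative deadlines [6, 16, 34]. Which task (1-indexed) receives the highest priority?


Sort tasks by relative deadline (ascending):
  Task 1: deadline = 6
  Task 2: deadline = 16
  Task 3: deadline = 34
Priority order (highest first): [1, 2, 3]
Highest priority task = 1

1


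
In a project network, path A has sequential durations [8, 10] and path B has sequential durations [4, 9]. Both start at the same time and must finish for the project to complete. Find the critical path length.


Path A total = 8 + 10 = 18
Path B total = 4 + 9 = 13
Critical path = longest path = max(18, 13) = 18

18


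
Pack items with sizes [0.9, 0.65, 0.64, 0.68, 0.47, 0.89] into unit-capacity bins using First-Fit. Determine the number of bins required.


Place items sequentially using First-Fit:
  Item 0.9 -> new Bin 1
  Item 0.65 -> new Bin 2
  Item 0.64 -> new Bin 3
  Item 0.68 -> new Bin 4
  Item 0.47 -> new Bin 5
  Item 0.89 -> new Bin 6
Total bins used = 6

6


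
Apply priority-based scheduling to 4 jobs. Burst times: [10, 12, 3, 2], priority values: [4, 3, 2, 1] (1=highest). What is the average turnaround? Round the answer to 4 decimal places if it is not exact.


Sort by priority (ascending = highest first):
Order: [(1, 2), (2, 3), (3, 12), (4, 10)]
Completion times:
  Priority 1, burst=2, C=2
  Priority 2, burst=3, C=5
  Priority 3, burst=12, C=17
  Priority 4, burst=10, C=27
Average turnaround = 51/4 = 12.75

12.75


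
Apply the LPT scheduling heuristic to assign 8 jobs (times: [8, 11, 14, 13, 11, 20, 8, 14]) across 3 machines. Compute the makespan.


Sort jobs in decreasing order (LPT): [20, 14, 14, 13, 11, 11, 8, 8]
Assign each job to the least loaded machine:
  Machine 1: jobs [20, 11], load = 31
  Machine 2: jobs [14, 13, 8], load = 35
  Machine 3: jobs [14, 11, 8], load = 33
Makespan = max load = 35

35


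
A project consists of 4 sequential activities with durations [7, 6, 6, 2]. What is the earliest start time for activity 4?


Activity 4 starts after activities 1 through 3 complete.
Predecessor durations: [7, 6, 6]
ES = 7 + 6 + 6 = 19

19


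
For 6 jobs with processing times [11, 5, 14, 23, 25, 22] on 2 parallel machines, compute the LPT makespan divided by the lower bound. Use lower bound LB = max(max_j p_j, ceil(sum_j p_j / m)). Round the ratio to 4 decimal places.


LPT order: [25, 23, 22, 14, 11, 5]
Machine loads after assignment: [50, 50]
LPT makespan = 50
Lower bound = max(max_job, ceil(total/2)) = max(25, 50) = 50
Ratio = 50 / 50 = 1.0

1.0


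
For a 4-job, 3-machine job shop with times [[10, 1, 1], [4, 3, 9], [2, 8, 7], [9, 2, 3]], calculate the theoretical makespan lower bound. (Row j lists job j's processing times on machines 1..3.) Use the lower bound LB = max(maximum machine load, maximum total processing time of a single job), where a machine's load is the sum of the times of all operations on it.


Machine loads:
  Machine 1: 10 + 4 + 2 + 9 = 25
  Machine 2: 1 + 3 + 8 + 2 = 14
  Machine 3: 1 + 9 + 7 + 3 = 20
Max machine load = 25
Job totals:
  Job 1: 12
  Job 2: 16
  Job 3: 17
  Job 4: 14
Max job total = 17
Lower bound = max(25, 17) = 25

25


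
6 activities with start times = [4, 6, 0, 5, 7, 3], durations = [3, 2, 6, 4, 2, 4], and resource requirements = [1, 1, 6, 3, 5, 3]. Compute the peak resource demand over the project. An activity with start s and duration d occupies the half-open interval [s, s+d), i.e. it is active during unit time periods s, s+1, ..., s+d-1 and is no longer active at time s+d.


Each activity i is active on [start_i, start_i + duration_i).
Compute total resource usage per time slot:
  t=0: active resources = [6], total = 6
  t=1: active resources = [6], total = 6
  t=2: active resources = [6], total = 6
  t=3: active resources = [6, 3], total = 9
  t=4: active resources = [1, 6, 3], total = 10
  t=5: active resources = [1, 6, 3, 3], total = 13
  t=6: active resources = [1, 1, 3, 3], total = 8
  t=7: active resources = [1, 3, 5], total = 9
  t=8: active resources = [3, 5], total = 8
Peak resource demand = 13

13


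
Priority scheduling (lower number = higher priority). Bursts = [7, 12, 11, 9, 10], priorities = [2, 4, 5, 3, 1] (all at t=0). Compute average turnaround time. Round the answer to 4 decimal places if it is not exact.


Sort by priority (ascending = highest first):
Order: [(1, 10), (2, 7), (3, 9), (4, 12), (5, 11)]
Completion times:
  Priority 1, burst=10, C=10
  Priority 2, burst=7, C=17
  Priority 3, burst=9, C=26
  Priority 4, burst=12, C=38
  Priority 5, burst=11, C=49
Average turnaround = 140/5 = 28.0

28.0


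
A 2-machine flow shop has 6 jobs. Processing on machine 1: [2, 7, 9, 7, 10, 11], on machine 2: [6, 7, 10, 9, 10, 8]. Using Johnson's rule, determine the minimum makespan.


Apply Johnson's rule:
  Group 1 (a <= b): [(1, 2, 6), (2, 7, 7), (4, 7, 9), (3, 9, 10), (5, 10, 10)]
  Group 2 (a > b): [(6, 11, 8)]
Optimal job order: [1, 2, 4, 3, 5, 6]
Schedule:
  Job 1: M1 done at 2, M2 done at 8
  Job 2: M1 done at 9, M2 done at 16
  Job 4: M1 done at 16, M2 done at 25
  Job 3: M1 done at 25, M2 done at 35
  Job 5: M1 done at 35, M2 done at 45
  Job 6: M1 done at 46, M2 done at 54
Makespan = 54

54


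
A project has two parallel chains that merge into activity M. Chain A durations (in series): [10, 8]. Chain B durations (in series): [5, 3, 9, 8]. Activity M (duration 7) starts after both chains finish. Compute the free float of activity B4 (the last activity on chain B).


ES(B4) = sum of predecessors on chain B = 17
EF(B4) = ES + duration = 17 + 8 = 25
Successor of B4 is M. ES(M) = max(sum(A), sum(B)) = max(18, 25) = 25
Free float = ES(successor) - EF(current) = 25 - 25 = 0

0


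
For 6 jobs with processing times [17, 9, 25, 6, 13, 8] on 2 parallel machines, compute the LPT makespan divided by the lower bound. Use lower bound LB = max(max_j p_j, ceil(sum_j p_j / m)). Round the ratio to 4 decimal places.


LPT order: [25, 17, 13, 9, 8, 6]
Machine loads after assignment: [40, 38]
LPT makespan = 40
Lower bound = max(max_job, ceil(total/2)) = max(25, 39) = 39
Ratio = 40 / 39 = 1.0256

1.0256


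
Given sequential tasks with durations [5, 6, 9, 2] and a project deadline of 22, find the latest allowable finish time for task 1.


LF(activity 1) = deadline - sum of successor durations
Successors: activities 2 through 4 with durations [6, 9, 2]
Sum of successor durations = 17
LF = 22 - 17 = 5

5


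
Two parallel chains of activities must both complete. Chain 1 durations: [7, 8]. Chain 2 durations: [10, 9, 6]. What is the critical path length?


Path A total = 7 + 8 = 15
Path B total = 10 + 9 + 6 = 25
Critical path = longest path = max(15, 25) = 25

25


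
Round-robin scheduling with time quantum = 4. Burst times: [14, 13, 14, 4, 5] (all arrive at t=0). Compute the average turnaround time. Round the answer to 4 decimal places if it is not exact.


Time quantum = 4
Execution trace:
  J1 runs 4 units, time = 4
  J2 runs 4 units, time = 8
  J3 runs 4 units, time = 12
  J4 runs 4 units, time = 16
  J5 runs 4 units, time = 20
  J1 runs 4 units, time = 24
  J2 runs 4 units, time = 28
  J3 runs 4 units, time = 32
  J5 runs 1 units, time = 33
  J1 runs 4 units, time = 37
  J2 runs 4 units, time = 41
  J3 runs 4 units, time = 45
  J1 runs 2 units, time = 47
  J2 runs 1 units, time = 48
  J3 runs 2 units, time = 50
Finish times: [47, 48, 50, 16, 33]
Average turnaround = 194/5 = 38.8

38.8


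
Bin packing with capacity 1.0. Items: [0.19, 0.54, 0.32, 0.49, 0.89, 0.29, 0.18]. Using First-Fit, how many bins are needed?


Place items sequentially using First-Fit:
  Item 0.19 -> new Bin 1
  Item 0.54 -> Bin 1 (now 0.73)
  Item 0.32 -> new Bin 2
  Item 0.49 -> Bin 2 (now 0.81)
  Item 0.89 -> new Bin 3
  Item 0.29 -> new Bin 4
  Item 0.18 -> Bin 1 (now 0.91)
Total bins used = 4

4


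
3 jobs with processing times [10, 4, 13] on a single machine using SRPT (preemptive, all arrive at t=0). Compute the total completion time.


Since all jobs arrive at t=0, SRPT equals SPT ordering.
SPT order: [4, 10, 13]
Completion times:
  Job 1: p=4, C=4
  Job 2: p=10, C=14
  Job 3: p=13, C=27
Total completion time = 4 + 14 + 27 = 45

45


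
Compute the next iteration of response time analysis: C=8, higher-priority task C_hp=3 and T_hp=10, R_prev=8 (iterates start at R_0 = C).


R_next = C + ceil(R_prev / T_hp) * C_hp
ceil(8 / 10) = ceil(0.8) = 1
Interference = 1 * 3 = 3
R_next = 8 + 3 = 11

11


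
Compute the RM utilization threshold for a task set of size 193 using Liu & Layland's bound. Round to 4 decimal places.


Compute 2^(1/193) = 1.0035978931
Subtract 1: 1.0035978931 - 1 = 0.0035978931
Multiply by n: 193 * 0.0035978931 = 0.6943933683
Round to 4 dp: 0.6944

0.6944


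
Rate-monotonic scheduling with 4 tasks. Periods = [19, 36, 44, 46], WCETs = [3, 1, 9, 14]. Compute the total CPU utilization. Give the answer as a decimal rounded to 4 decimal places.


Compute individual utilizations (exact fractions):
  Task 1: C/T = 3/19 (approx. 0.1579)
  Task 2: C/T = 1/36 (approx. 0.0278)
  Task 3: C/T = 9/44 (approx. 0.2045)
  Task 4: C/T = 14/46 = 7/23 (approx. 0.3043)
Total utilization U = 3/19 + 1/36 + 9/44 + 7/23 = 30049/43263
Rounded to 4 decimal places: U = 0.6946
RM (Liu & Layland) bound for 4 tasks = 0.756828; compare with U = 30049/43263 (approx. 0.694566)
U <= bound, so schedulable by RM sufficient condition.

0.6946


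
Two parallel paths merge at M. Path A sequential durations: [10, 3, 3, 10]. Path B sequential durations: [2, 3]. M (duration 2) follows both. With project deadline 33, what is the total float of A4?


Forward pass: ES(A4) = sum of predecessors on chain A = 16
EF = ES + duration = 16 + 10 = 26
Backward pass: LF(M) = deadline = 33; LS(M) = 33 - 2 = 31
LF(A4) = LS(M) - sum(successors on chain A) = 31 - 0 = 31
LS = LF - duration = 31 - 10 = 21
Total float = LS - ES = 21 - 16 = 5

5


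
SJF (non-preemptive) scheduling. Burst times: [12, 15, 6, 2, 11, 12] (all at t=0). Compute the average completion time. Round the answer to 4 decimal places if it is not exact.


SJF order (ascending): [2, 6, 11, 12, 12, 15]
Completion times:
  Job 1: burst=2, C=2
  Job 2: burst=6, C=8
  Job 3: burst=11, C=19
  Job 4: burst=12, C=31
  Job 5: burst=12, C=43
  Job 6: burst=15, C=58
Average completion = 161/6 = 26.8333

26.8333


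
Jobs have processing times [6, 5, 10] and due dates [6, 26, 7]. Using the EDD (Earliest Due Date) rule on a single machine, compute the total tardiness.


Sort by due date (EDD order): [(6, 6), (10, 7), (5, 26)]
Compute completion times and tardiness:
  Job 1: p=6, d=6, C=6, tardiness=max(0,6-6)=0
  Job 2: p=10, d=7, C=16, tardiness=max(0,16-7)=9
  Job 3: p=5, d=26, C=21, tardiness=max(0,21-26)=0
Total tardiness = 9

9


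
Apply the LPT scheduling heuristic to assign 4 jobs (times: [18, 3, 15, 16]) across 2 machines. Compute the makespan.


Sort jobs in decreasing order (LPT): [18, 16, 15, 3]
Assign each job to the least loaded machine:
  Machine 1: jobs [18, 3], load = 21
  Machine 2: jobs [16, 15], load = 31
Makespan = max load = 31

31


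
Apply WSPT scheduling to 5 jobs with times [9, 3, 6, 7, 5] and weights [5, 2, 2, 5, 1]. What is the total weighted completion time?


Compute p/w ratios and sort ascending (WSPT): [(7, 5), (3, 2), (9, 5), (6, 2), (5, 1)]
Compute weighted completion times:
  Job (p=7,w=5): C=7, w*C=5*7=35
  Job (p=3,w=2): C=10, w*C=2*10=20
  Job (p=9,w=5): C=19, w*C=5*19=95
  Job (p=6,w=2): C=25, w*C=2*25=50
  Job (p=5,w=1): C=30, w*C=1*30=30
Total weighted completion time = 230

230


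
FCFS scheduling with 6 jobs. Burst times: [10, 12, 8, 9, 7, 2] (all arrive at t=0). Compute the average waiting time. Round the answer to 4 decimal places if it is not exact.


FCFS order (as given): [10, 12, 8, 9, 7, 2]
Waiting times:
  Job 1: wait = 0
  Job 2: wait = 10
  Job 3: wait = 22
  Job 4: wait = 30
  Job 5: wait = 39
  Job 6: wait = 46
Sum of waiting times = 147
Average waiting time = 147/6 = 24.5

24.5


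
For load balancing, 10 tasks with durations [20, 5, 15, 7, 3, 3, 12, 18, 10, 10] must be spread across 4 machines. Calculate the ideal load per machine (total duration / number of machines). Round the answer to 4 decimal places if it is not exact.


Total processing time = 20 + 5 + 15 + 7 + 3 + 3 + 12 + 18 + 10 + 10 = 103
Number of machines = 4
Ideal balanced load = 103 / 4 = 25.75

25.75


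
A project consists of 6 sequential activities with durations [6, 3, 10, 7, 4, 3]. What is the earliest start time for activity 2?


Activity 2 starts after activities 1 through 1 complete.
Predecessor durations: [6]
ES = 6 = 6

6


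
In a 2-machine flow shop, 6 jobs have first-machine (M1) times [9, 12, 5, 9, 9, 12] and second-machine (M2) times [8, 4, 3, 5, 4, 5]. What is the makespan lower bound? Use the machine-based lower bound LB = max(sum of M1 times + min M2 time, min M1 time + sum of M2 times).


LB1 = sum(M1 times) + min(M2 times) = 56 + 3 = 59
LB2 = min(M1 times) + sum(M2 times) = 5 + 29 = 34
Lower bound = max(LB1, LB2) = max(59, 34) = 59

59


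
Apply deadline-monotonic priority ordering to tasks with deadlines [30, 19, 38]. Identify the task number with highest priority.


Sort tasks by relative deadline (ascending):
  Task 2: deadline = 19
  Task 1: deadline = 30
  Task 3: deadline = 38
Priority order (highest first): [2, 1, 3]
Highest priority task = 2

2


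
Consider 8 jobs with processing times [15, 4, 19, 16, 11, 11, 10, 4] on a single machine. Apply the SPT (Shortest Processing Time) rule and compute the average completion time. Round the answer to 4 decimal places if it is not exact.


Sort jobs by processing time (SPT order): [4, 4, 10, 11, 11, 15, 16, 19]
Compute completion times sequentially:
  Job 1: processing = 4, completes at 4
  Job 2: processing = 4, completes at 8
  Job 3: processing = 10, completes at 18
  Job 4: processing = 11, completes at 29
  Job 5: processing = 11, completes at 40
  Job 6: processing = 15, completes at 55
  Job 7: processing = 16, completes at 71
  Job 8: processing = 19, completes at 90
Sum of completion times = 315
Average completion time = 315/8 = 39.375

39.375


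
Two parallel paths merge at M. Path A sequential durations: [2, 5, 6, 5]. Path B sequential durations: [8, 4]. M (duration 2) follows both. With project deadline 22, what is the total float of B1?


Forward pass: ES(B1) = sum of predecessors on chain B = 0
EF = ES + duration = 0 + 8 = 8
Backward pass: LF(M) = deadline = 22; LS(M) = 22 - 2 = 20
LF(B1) = LS(M) - sum(successors on chain B) = 20 - 4 = 16
LS = LF - duration = 16 - 8 = 8
Total float = LS - ES = 8 - 0 = 8

8


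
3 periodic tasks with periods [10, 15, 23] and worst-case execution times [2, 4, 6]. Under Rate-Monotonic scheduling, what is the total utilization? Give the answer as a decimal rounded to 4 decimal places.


Compute individual utilizations (exact fractions):
  Task 1: C/T = 2/10 = 1/5 (approx. 0.2)
  Task 2: C/T = 4/15 (approx. 0.2667)
  Task 3: C/T = 6/23 (approx. 0.2609)
Total utilization U = 1/5 + 4/15 + 6/23 = 251/345
Rounded to 4 decimal places: U = 0.7275
RM (Liu & Layland) bound for 3 tasks = 0.779763; compare with U = 251/345 (approx. 0.727536)
U <= bound, so schedulable by RM sufficient condition.

0.7275


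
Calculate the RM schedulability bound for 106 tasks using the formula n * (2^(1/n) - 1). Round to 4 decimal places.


Compute 2^(1/106) = 1.0065605511
Subtract 1: 1.0065605511 - 1 = 0.0065605511
Multiply by n: 106 * 0.0065605511 = 0.6954184166
Round to 4 dp: 0.6954

0.6954


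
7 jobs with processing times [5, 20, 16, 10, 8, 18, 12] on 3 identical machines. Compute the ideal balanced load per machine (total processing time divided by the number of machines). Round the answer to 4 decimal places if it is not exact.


Total processing time = 5 + 20 + 16 + 10 + 8 + 18 + 12 = 89
Number of machines = 3
Ideal balanced load = 89 / 3 = 29.6667

29.6667


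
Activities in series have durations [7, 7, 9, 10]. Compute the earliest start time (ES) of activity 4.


Activity 4 starts after activities 1 through 3 complete.
Predecessor durations: [7, 7, 9]
ES = 7 + 7 + 9 = 23

23


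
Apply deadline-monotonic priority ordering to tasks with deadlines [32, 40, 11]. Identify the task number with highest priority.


Sort tasks by relative deadline (ascending):
  Task 3: deadline = 11
  Task 1: deadline = 32
  Task 2: deadline = 40
Priority order (highest first): [3, 1, 2]
Highest priority task = 3

3


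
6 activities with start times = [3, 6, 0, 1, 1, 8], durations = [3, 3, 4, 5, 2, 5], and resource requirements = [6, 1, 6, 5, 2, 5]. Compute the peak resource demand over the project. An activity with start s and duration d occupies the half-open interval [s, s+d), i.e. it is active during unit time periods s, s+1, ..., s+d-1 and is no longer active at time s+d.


Each activity i is active on [start_i, start_i + duration_i).
Compute total resource usage per time slot:
  t=0: active resources = [6], total = 6
  t=1: active resources = [6, 5, 2], total = 13
  t=2: active resources = [6, 5, 2], total = 13
  t=3: active resources = [6, 6, 5], total = 17
  t=4: active resources = [6, 5], total = 11
  t=5: active resources = [6, 5], total = 11
  t=6: active resources = [1], total = 1
  t=7: active resources = [1], total = 1
  t=8: active resources = [1, 5], total = 6
  t=9: active resources = [5], total = 5
  t=10: active resources = [5], total = 5
  t=11: active resources = [5], total = 5
  t=12: active resources = [5], total = 5
Peak resource demand = 17

17
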